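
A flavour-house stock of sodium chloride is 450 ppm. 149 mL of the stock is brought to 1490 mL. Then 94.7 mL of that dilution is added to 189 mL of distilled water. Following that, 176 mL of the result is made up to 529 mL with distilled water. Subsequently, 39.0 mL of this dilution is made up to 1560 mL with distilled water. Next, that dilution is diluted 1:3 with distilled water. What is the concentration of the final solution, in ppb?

Overall dilution factor = 10 × 2.996 × 3.006 × 40 × 3 = 1.08 × 10⁴.
450 ppm / 1.08 × 10⁴ = 0.0416 ppm = 41.6 ppb.

41.6 ppb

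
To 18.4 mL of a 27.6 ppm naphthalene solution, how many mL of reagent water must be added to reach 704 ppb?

704 ppb = 0.704 ppm.
V₂ = C₁V₁/C₂ = 27.6 × 18.4 / 0.704 = 721 mL.
Diluent to add = V₂ − V₁ = 721 − 18.4 = 703 mL.

703 mL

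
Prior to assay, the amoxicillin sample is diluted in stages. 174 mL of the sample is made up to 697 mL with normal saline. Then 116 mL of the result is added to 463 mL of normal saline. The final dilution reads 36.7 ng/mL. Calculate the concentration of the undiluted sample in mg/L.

0.734 mg/L

Overall dilution factor = 4.006 × 4.991 = 20.0.
Original = 36.7 ng/mL × 20.0 = 734 ng/mL = 0.734 mg/L.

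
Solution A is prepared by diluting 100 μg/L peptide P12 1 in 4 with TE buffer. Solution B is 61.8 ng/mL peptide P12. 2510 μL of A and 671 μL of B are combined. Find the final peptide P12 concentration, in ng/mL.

32.8 ng/mL

C_A = 100 μg/L / 4 = 25.0 μg/L.
C_B = 61.8 ng/mL = 61.8 μg/L.
C_mix = (C_A·V_A + C_B·V_B)/(V_A + V_B) = (25.0×2510 + 61.8×671) / 3181 = 32.8 μg/L = 32.8 ng/mL.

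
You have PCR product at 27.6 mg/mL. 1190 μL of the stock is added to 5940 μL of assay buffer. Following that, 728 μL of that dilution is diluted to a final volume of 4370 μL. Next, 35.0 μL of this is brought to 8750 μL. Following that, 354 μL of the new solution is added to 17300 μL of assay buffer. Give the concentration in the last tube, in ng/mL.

Overall dilution factor = 5.992 × 6.003 × 250 × 49.87 = 4.48 × 10⁵.
27.6 mg/mL / 4.48 × 10⁵ = 6.16 × 10⁻⁵ mg/mL = 61.6 ng/mL.

61.6 ng/mL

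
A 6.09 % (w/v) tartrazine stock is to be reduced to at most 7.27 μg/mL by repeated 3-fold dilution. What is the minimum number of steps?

Need 3ⁿ ≥ 8377, so n ≥ log(8377)/log(3) = 8.22.
Minimum whole steps: n = 9.

9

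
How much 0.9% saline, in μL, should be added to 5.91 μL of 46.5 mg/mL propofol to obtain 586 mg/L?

586 mg/L = 0.586 mg/mL.
V₂ = C₁V₁/C₂ = 46.5 × 5.91 / 0.586 = 469 μL.
Diluent to add = V₂ − V₁ = 469 − 5.91 = 463 μL.

463 μL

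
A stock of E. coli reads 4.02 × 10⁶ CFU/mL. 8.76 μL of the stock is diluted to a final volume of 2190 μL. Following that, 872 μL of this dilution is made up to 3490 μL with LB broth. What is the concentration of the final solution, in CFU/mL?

4020 CFU/mL

Overall dilution factor = 250 × 4.002 = 1001.
4.02 × 10⁶ CFU/mL / 1001 = 4020 CFU/mL.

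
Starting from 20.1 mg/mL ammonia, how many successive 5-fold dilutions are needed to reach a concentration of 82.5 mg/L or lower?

4

Need 5ⁿ ≥ 244, so n ≥ log(244)/log(5) = 3.41.
Minimum whole steps: n = 4.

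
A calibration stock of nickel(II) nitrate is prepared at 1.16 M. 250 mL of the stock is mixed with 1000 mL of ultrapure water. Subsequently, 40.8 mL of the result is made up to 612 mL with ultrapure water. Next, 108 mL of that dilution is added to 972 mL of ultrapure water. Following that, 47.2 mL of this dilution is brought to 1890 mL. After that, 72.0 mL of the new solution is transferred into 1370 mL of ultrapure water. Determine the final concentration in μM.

1.93 μM

Overall dilution factor = 5 × 15 × 10 × 40.04 × 20.03 = 6.01 × 10⁵.
1.16 M / 6.01 × 10⁵ = 1.93 × 10⁻⁶ M = 1.93 μM.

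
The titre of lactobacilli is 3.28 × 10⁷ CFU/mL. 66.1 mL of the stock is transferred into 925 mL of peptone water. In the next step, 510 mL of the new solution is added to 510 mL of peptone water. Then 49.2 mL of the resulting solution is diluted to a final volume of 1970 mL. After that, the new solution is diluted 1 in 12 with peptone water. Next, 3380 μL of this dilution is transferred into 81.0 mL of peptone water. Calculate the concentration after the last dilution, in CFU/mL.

Overall dilution factor = 14.99 × 2 × 40.04 × 12 × 24.96 = 3.60 × 10⁵.
3.28 × 10⁷ CFU/mL / 3.60 × 10⁵ = 91.2 CFU/mL.

91.2 CFU/mL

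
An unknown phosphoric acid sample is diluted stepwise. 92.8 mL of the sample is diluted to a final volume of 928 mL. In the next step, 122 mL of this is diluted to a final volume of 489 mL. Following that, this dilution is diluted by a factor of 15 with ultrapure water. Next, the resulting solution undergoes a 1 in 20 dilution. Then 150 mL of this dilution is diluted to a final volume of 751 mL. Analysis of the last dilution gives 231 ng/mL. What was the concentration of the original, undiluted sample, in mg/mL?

13.9 mg/mL

Overall dilution factor = 10 × 4.008 × 15 × 20 × 5.007 = 6.02 × 10⁴.
Original = 231 ng/mL × 6.02 × 10⁴ = 1.39 × 10⁷ ng/mL = 13.9 mg/mL.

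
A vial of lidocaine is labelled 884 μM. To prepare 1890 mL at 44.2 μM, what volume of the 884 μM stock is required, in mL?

94.5 mL

V₁ = C₂V₂/C₁ = 44.2 × 1890 / 884 = 94.5 mL.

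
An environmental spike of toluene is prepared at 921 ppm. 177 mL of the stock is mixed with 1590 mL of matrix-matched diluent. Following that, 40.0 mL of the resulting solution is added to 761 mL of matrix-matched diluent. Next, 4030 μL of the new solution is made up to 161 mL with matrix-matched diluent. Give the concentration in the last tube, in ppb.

115 ppb

Overall dilution factor = 9.983 × 20.02 × 39.95 = 7987.
921 ppm / 7987 = 0.115 ppm = 115 ppb.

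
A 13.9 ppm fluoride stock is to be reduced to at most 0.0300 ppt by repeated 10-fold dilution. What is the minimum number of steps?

9

Need 10ⁿ ≥ 4.63 × 10⁸, so n ≥ log(4.63 × 10⁸)/log(10) = 8.67.
Minimum whole steps: n = 9.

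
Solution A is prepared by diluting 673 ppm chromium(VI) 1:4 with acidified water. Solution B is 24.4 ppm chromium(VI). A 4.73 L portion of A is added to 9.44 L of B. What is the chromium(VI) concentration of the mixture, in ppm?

72.4 ppm

C_A = 673 ppm / 4 = 168 ppm.
C_mix = (C_A·V_A + C_B·V_B)/(V_A + V_B) = (168×4.73 + 24.4×9.44) / 14.17 = 72.4 ppm.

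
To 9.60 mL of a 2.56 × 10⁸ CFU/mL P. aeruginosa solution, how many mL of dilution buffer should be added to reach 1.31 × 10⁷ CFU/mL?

178 mL

V₂ = C₁V₁/C₂ = 2.56 × 10⁸ × 9.60 / 1.31 × 10⁷ = 188 mL.
Diluent to add = V₂ − V₁ = 188 − 9.60 = 178 mL.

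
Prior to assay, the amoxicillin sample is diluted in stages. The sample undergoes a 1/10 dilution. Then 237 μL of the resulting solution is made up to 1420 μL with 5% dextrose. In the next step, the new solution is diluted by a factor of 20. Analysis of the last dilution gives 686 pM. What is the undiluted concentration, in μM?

Overall dilution factor = 10 × 5.992 × 20 = 1198.
Original = 686 pM × 1198 = 8.22 × 10⁵ pM = 0.822 μM.

0.822 μM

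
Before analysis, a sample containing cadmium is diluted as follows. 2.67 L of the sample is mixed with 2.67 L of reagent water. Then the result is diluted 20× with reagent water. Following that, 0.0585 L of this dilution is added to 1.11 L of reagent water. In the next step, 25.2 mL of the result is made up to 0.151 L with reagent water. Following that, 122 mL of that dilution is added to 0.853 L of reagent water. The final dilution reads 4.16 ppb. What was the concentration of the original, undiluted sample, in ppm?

Overall dilution factor = 2 × 20 × 19.97 × 5.992 × 7.992 = 3.83 × 10⁴.
Original = 4.16 ppb × 3.83 × 10⁴ = 1.59 × 10⁵ ppb = 159 ppm.

159 ppm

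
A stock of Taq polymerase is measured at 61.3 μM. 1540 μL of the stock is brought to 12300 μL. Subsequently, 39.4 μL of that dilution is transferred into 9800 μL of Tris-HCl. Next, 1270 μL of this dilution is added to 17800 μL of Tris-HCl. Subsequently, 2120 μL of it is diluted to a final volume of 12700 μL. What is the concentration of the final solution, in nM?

Overall dilution factor = 7.987 × 249.7 × 15.02 × 5.991 = 1.79 × 10⁵.
61.3 μM / 1.79 × 10⁵ = 3.42 × 10⁻⁴ μM = 0.342 nM.

0.342 nM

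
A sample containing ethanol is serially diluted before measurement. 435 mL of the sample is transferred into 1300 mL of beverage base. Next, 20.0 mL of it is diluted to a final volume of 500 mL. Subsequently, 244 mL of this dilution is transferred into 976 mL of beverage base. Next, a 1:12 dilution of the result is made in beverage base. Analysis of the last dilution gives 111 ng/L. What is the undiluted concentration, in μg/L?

Overall dilution factor = 3.989 × 25 × 5 × 12 = 5983.
Original = 111 ng/L × 5983 = 6.64 × 10⁵ ng/L = 664 μg/L.

664 μg/L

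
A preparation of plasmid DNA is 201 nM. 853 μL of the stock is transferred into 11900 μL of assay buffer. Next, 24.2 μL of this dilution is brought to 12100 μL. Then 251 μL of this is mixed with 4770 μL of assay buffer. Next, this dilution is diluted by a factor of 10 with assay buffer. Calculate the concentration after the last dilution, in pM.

Overall dilution factor = 14.95 × 500 × 20.00 × 10 = 1.50 × 10⁶.
201 nM / 1.50 × 10⁶ = 1.34 × 10⁻⁴ nM = 0.134 pM.

0.134 pM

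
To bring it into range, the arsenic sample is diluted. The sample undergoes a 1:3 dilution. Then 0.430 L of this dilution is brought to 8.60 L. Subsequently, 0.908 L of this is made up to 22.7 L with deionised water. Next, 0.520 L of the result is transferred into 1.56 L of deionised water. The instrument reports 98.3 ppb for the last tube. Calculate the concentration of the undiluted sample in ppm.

Overall dilution factor = 3 × 20 × 25 × 4 = 6000.
Original = 98.3 ppb × 6000 = 5.90 × 10⁵ ppb = 590 ppm.

590 ppm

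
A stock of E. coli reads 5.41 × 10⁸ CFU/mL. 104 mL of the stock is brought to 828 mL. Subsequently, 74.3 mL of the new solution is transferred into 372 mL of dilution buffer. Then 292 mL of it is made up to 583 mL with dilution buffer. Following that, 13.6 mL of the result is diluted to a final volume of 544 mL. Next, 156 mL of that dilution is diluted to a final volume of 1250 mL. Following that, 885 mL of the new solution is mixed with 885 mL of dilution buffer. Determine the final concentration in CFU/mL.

8840 CFU/mL

Overall dilution factor = 7.962 × 6.007 × 1.997 × 40 × 8.013 × 2 = 6.12 × 10⁴.
5.41 × 10⁸ CFU/mL / 6.12 × 10⁴ = 8840 CFU/mL.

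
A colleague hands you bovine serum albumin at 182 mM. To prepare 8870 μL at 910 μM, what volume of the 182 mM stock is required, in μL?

910 μM = 0.910 mM.
V₁ = C₂V₂/C₁ = 0.910 × 8870 / 182 = 44.4 μL.

44.4 μL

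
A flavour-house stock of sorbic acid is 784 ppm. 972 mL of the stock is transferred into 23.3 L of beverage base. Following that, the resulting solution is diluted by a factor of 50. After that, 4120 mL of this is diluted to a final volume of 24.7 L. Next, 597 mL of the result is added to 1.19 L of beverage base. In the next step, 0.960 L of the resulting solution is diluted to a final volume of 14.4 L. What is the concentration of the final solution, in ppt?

2330 ppt

Overall dilution factor = 24.97 × 50 × 5.995 × 2.993 × 15 = 3.36 × 10⁵.
784 ppm / 3.36 × 10⁵ = 2.33 × 10⁻³ ppm = 2330 ppt.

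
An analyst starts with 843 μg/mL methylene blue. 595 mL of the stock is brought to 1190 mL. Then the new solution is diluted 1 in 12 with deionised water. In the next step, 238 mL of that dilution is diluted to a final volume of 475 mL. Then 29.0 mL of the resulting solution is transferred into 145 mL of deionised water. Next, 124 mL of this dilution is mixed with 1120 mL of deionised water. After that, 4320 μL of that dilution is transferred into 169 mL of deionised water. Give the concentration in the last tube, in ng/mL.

Overall dilution factor = 2 × 12 × 1.996 × 6 × 10.03 × 40.12 = 1.16 × 10⁵.
843 μg/mL / 1.16 × 10⁵ = 7.29 × 10⁻³ μg/mL = 7.29 ng/mL.

7.29 ng/mL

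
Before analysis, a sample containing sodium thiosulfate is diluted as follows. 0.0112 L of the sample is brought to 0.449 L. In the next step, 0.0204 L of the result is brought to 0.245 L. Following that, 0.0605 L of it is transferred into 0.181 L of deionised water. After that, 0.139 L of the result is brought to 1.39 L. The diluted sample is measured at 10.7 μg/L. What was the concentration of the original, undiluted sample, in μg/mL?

Overall dilution factor = 40.09 × 12.01 × 3.992 × 10 = 1.92 × 10⁴.
Original = 10.7 μg/L × 1.92 × 10⁴ = 2.06 × 10⁵ μg/L = 206 μg/mL.

206 μg/mL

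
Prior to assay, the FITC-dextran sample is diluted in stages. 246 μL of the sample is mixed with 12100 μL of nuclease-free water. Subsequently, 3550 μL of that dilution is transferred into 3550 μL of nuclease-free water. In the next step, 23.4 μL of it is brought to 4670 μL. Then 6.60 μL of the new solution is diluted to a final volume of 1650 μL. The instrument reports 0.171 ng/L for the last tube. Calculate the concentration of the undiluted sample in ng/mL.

856 ng/mL

Overall dilution factor = 50.19 × 2 × 199.6 × 250 = 5.01 × 10⁶.
Original = 0.171 ng/L × 5.01 × 10⁶ = 8.56 × 10⁵ ng/L = 856 ng/mL.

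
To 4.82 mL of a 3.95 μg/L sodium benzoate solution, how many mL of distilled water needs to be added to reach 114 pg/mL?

114 pg/mL = 0.114 μg/L.
V₂ = C₁V₁/C₂ = 3.95 × 4.82 / 0.114 = 167 mL.
Diluent to add = V₂ − V₁ = 167 − 4.82 = 162 mL.

162 mL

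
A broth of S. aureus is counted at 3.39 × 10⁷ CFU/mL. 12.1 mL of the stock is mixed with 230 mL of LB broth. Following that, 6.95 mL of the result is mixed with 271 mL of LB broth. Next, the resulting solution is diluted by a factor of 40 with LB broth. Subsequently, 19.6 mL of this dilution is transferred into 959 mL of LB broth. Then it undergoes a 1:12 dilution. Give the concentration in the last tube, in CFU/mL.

1.77 CFU/mL

Overall dilution factor = 20.01 × 39.99 × 40 × 49.93 × 12 = 1.92 × 10⁷.
3.39 × 10⁷ CFU/mL / 1.92 × 10⁷ = 1.77 CFU/mL.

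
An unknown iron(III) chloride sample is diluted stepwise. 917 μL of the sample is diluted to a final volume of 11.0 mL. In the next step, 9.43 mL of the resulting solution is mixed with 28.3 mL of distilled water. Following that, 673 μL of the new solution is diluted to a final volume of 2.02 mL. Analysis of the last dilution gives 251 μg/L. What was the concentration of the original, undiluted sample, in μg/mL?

36.2 μg/mL

Overall dilution factor = 12.00 × 4.001 × 3.001 = 144.
Original = 251 μg/L × 144 = 3.62 × 10⁴ μg/L = 36.2 μg/mL.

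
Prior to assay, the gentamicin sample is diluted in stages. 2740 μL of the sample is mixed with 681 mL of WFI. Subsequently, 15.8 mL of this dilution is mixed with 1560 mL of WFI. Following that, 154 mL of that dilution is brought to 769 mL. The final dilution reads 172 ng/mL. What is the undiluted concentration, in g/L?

21.4 g/L

Overall dilution factor = 249.5 × 99.73 × 4.994 = 1.24 × 10⁵.
Original = 172 ng/mL × 1.24 × 10⁵ = 2.14 × 10⁷ ng/mL = 21.4 g/L.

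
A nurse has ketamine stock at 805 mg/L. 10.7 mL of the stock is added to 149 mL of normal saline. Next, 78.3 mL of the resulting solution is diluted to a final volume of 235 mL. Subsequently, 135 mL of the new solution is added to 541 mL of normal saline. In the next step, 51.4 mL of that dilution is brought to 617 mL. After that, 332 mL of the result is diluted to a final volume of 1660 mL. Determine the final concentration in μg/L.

Overall dilution factor = 14.93 × 3.001 × 5.007 × 12.00 × 5 = 1.35 × 10⁴.
805 mg/L / 1.35 × 10⁴ = 0.0598 mg/L = 59.8 μg/L.

59.8 μg/L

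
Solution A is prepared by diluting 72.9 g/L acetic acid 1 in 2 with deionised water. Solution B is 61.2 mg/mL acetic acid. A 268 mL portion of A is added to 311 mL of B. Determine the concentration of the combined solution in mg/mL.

C_A = 72.9 g/L / 2 = 36.5 g/L.
C_B = 61.2 mg/mL = 61.2 g/L.
C_mix = (C_A·V_A + C_B·V_B)/(V_A + V_B) = (36.5×268 + 61.2×311) / 579.0 = 49.7 g/L = 49.7 mg/mL.

49.7 mg/mL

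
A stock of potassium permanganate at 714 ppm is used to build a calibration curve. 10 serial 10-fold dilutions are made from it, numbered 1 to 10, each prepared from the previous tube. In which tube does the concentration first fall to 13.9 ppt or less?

tube 8

Tube n has concentration 714 ppm / 10ⁿ.
Need 10ⁿ ≥ 714 ppm / 13.9 ppt = 5.14 × 10⁷, so n ≥ 7.71.
First such tube: n = 8.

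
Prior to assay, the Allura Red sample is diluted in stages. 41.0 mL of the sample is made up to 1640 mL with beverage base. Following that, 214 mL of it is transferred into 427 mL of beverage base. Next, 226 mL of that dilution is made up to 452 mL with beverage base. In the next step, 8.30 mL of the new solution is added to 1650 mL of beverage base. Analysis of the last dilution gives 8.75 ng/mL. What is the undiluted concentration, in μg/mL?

419 μg/mL

Overall dilution factor = 40 × 2.995 × 2 × 199.8 = 4.79 × 10⁴.
Original = 8.75 ng/mL × 4.79 × 10⁴ = 4.19 × 10⁵ ng/mL = 419 μg/mL.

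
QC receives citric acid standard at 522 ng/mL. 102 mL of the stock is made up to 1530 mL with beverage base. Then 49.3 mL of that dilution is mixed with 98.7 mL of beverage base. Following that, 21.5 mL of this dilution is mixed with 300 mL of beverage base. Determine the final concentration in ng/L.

775 ng/L

Overall dilution factor = 15 × 3.002 × 14.95 = 673.
522 ng/mL / 673 = 0.775 ng/mL = 775 ng/L.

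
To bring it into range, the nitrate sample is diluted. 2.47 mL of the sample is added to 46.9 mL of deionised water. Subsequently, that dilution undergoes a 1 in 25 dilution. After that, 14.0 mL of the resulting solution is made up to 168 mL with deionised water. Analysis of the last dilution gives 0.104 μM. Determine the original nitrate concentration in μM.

Overall dilution factor = 19.99 × 25 × 12 = 5996.
Original = 0.104 μM × 5996 = 624 μM.

624 μM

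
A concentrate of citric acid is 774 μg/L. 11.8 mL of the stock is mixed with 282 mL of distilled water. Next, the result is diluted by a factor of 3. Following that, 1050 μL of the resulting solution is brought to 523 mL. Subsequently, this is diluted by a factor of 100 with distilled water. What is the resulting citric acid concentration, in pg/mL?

Overall dilution factor = 24.90 × 3 × 498.1 × 100 = 3.72 × 10⁶.
774 μg/L / 3.72 × 10⁶ = 2.08 × 10⁻⁴ μg/L = 0.208 pg/mL.

0.208 pg/mL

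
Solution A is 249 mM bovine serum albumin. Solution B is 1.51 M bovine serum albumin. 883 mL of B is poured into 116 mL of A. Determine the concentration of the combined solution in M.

C_B = 1.51 M = 1510 mM.
C_mix = (C_A·V_A + C_B·V_B)/(V_A + V_B) = (249×116 + 1510×883) / 999.0 = 1364 mM = 1.36 M.

1.36 M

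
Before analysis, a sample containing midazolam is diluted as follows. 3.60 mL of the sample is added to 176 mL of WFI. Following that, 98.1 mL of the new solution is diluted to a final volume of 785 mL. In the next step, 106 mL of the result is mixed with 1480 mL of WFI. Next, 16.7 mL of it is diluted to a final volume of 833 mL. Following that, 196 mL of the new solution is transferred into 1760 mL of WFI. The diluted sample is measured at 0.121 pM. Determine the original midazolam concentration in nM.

360 nM

Overall dilution factor = 49.89 × 8.002 × 14.96 × 49.88 × 9.980 = 2.97 × 10⁶.
Original = 0.121 pM × 2.97 × 10⁶ = 3.60 × 10⁵ pM = 360 nM.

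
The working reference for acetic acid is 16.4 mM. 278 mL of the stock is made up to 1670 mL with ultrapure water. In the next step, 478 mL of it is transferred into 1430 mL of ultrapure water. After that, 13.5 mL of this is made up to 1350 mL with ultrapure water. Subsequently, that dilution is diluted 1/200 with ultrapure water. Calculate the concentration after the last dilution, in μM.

Overall dilution factor = 6.007 × 3.992 × 100 × 200 = 4.80 × 10⁵.
16.4 mM / 4.80 × 10⁵ = 3.42 × 10⁻⁵ mM = 0.0342 μM.

0.0342 μM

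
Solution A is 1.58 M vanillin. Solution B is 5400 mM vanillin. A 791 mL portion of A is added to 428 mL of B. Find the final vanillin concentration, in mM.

2920 mM

C_B = 5400 mM = 5.40 M.
C_mix = (C_A·V_A + C_B·V_B)/(V_A + V_B) = (1.58×791 + 5.40×428) / 1219 = 2.92 M = 2920 mM.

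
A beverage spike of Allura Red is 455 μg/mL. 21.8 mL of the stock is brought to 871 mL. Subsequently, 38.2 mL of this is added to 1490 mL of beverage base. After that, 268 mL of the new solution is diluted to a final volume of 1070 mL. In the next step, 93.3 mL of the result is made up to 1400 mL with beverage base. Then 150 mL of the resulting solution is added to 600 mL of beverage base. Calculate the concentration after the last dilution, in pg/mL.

950 pg/mL

Overall dilution factor = 39.95 × 40.01 × 3.993 × 15.01 × 5 = 4.79 × 10⁵.
455 μg/mL / 4.79 × 10⁵ = 9.50 × 10⁻⁴ μg/mL = 950 pg/mL.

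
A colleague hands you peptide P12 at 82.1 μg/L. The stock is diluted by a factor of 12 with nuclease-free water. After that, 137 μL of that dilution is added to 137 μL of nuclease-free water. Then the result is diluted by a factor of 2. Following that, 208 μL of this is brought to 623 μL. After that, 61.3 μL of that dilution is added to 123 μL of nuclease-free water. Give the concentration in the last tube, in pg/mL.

190 pg/mL

Overall dilution factor = 12 × 2 × 2 × 2.995 × 3.007 = 432.
82.1 μg/L / 432 = 0.190 μg/L = 190 pg/mL.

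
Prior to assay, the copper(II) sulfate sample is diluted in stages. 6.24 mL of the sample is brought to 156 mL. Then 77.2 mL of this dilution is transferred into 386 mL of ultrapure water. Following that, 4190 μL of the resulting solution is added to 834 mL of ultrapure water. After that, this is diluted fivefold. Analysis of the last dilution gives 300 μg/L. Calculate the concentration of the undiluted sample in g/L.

45.0 g/L

Overall dilution factor = 25 × 6 × 200.0 × 5 = 1.50 × 10⁵.
Original = 300 μg/L × 1.50 × 10⁵ = 4.50 × 10⁷ μg/L = 45.0 g/L.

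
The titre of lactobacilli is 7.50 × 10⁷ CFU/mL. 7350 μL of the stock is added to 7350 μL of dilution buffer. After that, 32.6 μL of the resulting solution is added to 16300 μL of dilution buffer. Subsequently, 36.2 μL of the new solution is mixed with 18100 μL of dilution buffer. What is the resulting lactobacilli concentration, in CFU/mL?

149 CFU/mL

Overall dilution factor = 2 × 501 × 501 = 5.02 × 10⁵.
7.50 × 10⁷ CFU/mL / 5.02 × 10⁵ = 149 CFU/mL.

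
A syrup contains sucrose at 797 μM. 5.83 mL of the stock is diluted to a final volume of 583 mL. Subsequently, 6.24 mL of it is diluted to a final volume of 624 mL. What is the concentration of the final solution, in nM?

Overall dilution factor = 100 × 100 = 1.00 × 10⁴.
797 μM / 1.00 × 10⁴ = 0.0797 μM = 79.7 nM.

79.7 nM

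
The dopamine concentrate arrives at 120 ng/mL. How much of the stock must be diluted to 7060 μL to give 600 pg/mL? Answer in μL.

35.3 μL

600 pg/mL = 0.600 ng/mL.
V₁ = C₂V₂/C₁ = 0.600 × 7060 / 120 = 35.3 μL.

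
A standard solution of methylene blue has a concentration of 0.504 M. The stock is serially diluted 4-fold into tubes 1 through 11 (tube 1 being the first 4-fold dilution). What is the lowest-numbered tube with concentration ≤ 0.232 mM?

Tube n has concentration 0.504 M / 4ⁿ.
Need 4ⁿ ≥ 0.504 M / 0.232 mM = 2172, so n ≥ 5.54.
First such tube: n = 6.

tube 6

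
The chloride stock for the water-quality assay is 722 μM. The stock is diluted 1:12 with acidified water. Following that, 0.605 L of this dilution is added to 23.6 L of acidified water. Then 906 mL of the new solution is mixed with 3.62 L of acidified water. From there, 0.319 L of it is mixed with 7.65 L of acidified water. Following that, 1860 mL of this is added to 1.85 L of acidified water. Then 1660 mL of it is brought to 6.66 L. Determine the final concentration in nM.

1.51 nM

Overall dilution factor = 12 × 40.01 × 4.996 × 24.98 × 1.995 × 4.012 = 4.79 × 10⁵.
722 μM / 4.79 × 10⁵ = 1.51 × 10⁻³ μM = 1.51 nM.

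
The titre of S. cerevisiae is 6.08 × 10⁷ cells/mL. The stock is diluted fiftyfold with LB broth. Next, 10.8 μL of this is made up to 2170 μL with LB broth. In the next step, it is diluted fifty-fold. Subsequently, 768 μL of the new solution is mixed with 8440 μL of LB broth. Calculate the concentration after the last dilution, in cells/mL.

10.1 cells/mL

Overall dilution factor = 50 × 200.9 × 50 × 11.99 = 6.02 × 10⁶.
6.08 × 10⁷ cells/mL / 6.02 × 10⁶ = 10.1 cells/mL.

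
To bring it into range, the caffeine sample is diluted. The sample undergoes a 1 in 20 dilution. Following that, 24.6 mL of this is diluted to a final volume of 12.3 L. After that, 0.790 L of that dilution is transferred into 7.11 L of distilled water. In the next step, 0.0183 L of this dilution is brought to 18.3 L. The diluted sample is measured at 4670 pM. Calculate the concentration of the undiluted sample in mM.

467 mM

Overall dilution factor = 20 × 500 × 10 × 1000 = 1.00 × 10⁸.
Original = 4670 pM × 1.00 × 10⁸ = 4.67 × 10¹¹ pM = 467 mM.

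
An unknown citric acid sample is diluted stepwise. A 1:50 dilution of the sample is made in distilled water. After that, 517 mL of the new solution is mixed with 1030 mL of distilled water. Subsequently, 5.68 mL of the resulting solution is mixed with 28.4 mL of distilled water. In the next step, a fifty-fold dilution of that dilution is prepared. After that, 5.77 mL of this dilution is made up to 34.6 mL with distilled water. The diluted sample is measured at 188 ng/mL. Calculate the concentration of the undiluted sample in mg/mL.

50.6 mg/mL

Overall dilution factor = 50 × 2.992 × 6 × 50 × 5.997 = 2.69 × 10⁵.
Original = 188 ng/mL × 2.69 × 10⁵ = 5.06 × 10⁷ ng/mL = 50.6 mg/mL.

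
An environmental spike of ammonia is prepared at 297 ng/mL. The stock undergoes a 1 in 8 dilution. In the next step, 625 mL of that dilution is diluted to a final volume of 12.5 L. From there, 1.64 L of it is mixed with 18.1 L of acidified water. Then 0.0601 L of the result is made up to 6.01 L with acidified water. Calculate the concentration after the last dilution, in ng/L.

Overall dilution factor = 8 × 20 × 12.04 × 100 = 1.93 × 10⁵.
297 ng/mL / 1.93 × 10⁵ = 1.54 × 10⁻³ ng/mL = 1.54 ng/L.

1.54 ng/L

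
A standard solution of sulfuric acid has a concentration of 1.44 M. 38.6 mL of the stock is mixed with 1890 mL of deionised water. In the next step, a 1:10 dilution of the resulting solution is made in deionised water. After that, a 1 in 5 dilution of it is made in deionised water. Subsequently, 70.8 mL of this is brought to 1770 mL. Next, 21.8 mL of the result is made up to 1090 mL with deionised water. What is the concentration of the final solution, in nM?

Overall dilution factor = 49.96 × 10 × 5 × 25 × 50 = 3.12 × 10⁶.
1.44 M / 3.12 × 10⁶ = 4.61 × 10⁻⁷ M = 461 nM.

461 nM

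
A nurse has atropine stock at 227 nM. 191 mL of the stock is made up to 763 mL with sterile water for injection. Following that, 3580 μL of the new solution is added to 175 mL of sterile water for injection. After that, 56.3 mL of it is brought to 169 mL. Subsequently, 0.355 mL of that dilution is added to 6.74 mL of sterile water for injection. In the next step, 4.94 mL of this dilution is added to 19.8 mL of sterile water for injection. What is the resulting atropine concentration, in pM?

3.79 pM

Overall dilution factor = 3.995 × 49.88 × 3.002 × 19.99 × 5.008 = 5.99 × 10⁴.
227 nM / 5.99 × 10⁴ = 3.79 × 10⁻³ nM = 3.79 pM.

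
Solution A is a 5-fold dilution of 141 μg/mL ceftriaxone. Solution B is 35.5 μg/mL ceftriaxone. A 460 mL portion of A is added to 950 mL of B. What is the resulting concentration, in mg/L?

C_A = 141 μg/mL / 5 = 28.2 μg/mL.
C_mix = (C_A·V_A + C_B·V_B)/(V_A + V_B) = (28.2×460 + 35.5×950) / 1410 = 33.1 μg/mL = 33.1 mg/L.

33.1 mg/L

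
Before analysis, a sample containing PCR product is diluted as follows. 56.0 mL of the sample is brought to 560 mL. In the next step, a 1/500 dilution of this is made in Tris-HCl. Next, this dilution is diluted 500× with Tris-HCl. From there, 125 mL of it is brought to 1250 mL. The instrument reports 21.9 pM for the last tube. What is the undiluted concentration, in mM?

0.547 mM

Overall dilution factor = 10 × 500 × 500 × 10 = 2.50 × 10⁷.
Original = 21.9 pM × 2.50 × 10⁷ = 5.47 × 10⁸ pM = 0.547 mM.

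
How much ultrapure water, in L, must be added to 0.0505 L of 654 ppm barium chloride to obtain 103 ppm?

V₂ = C₁V₁/C₂ = 654 × 0.0505 / 103 = 0.321 L.
Diluent to add = V₂ − V₁ = 0.321 − 0.0505 = 0.270 L.

0.270 L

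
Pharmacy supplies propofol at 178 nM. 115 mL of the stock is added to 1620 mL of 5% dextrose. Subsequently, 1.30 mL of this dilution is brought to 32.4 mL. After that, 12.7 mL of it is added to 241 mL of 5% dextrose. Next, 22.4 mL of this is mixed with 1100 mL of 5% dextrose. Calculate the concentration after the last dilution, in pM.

0.473 pM

Overall dilution factor = 15.09 × 24.92 × 19.98 × 50.11 = 3.76 × 10⁵.
178 nM / 3.76 × 10⁵ = 4.73 × 10⁻⁴ nM = 0.473 pM.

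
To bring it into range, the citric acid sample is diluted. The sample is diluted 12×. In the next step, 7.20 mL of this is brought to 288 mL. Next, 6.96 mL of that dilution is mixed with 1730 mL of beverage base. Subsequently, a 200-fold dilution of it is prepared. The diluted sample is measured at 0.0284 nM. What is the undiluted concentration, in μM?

Overall dilution factor = 12 × 40 × 249.6 × 200 = 2.40 × 10⁷.
Original = 0.0284 nM × 2.40 × 10⁷ = 6.80 × 10⁵ nM = 680 μM.

680 μM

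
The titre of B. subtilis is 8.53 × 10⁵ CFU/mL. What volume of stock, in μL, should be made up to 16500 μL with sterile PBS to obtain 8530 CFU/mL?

V₁ = C₂V₂/C₁ = 8530 × 16500 / 8.53 × 10⁵ = 165 μL.

165 μL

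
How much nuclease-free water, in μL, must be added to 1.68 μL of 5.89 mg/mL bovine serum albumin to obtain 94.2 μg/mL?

94.2 μg/mL = 0.0942 mg/mL.
V₂ = C₁V₁/C₂ = 5.89 × 1.68 / 0.0942 = 105 μL.
Diluent to add = V₂ − V₁ = 105 − 1.68 = 103 μL.

103 μL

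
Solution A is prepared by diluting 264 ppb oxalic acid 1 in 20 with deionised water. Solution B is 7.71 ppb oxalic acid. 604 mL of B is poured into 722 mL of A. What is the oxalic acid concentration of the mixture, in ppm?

C_A = 264 ppb / 20 = 13.2 ppb.
C_mix = (C_A·V_A + C_B·V_B)/(V_A + V_B) = (13.2×722 + 7.71×604) / 1326 = 10.7 ppb = 0.0107 ppm.

0.0107 ppm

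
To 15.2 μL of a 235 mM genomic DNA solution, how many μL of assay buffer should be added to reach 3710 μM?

3710 μM = 3.71 mM.
V₂ = C₁V₁/C₂ = 235 × 15.2 / 3.71 = 963 μL.
Diluent to add = V₂ − V₁ = 963 − 15.2 = 948 μL.

948 μL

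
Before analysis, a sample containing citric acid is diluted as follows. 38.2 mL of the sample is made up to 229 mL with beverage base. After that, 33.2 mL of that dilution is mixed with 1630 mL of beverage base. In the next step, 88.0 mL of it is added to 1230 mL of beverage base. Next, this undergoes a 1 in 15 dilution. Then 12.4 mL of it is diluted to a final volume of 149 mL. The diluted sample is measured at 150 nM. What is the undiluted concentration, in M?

0.122 M

Overall dilution factor = 5.995 × 50.10 × 14.98 × 15 × 12.02 = 8.11 × 10⁵.
Original = 150 nM × 8.11 × 10⁵ = 1.22 × 10⁸ nM = 0.122 M.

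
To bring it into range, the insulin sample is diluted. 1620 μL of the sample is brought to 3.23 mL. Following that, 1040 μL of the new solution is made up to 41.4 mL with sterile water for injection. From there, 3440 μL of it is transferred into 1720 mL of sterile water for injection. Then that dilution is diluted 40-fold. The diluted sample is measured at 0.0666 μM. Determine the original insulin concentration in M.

Overall dilution factor = 1.994 × 39.81 × 501 × 40 = 1.59 × 10⁶.
Original = 0.0666 μM × 1.59 × 10⁶ = 1.06 × 10⁵ μM = 0.106 M.

0.106 M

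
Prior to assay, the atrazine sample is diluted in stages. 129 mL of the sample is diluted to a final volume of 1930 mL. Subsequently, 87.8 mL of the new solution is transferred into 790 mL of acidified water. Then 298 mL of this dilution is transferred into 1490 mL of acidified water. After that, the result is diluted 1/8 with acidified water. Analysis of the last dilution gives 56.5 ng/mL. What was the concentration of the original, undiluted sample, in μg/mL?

Overall dilution factor = 14.96 × 9.998 × 6 × 8 = 7180.
Original = 56.5 ng/mL × 7180 = 4.06 × 10⁵ ng/mL = 406 μg/mL.

406 μg/mL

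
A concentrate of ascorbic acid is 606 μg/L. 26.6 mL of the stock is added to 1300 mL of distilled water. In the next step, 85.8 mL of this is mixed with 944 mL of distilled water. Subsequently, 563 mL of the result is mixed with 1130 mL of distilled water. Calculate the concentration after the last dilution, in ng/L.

337 ng/L

Overall dilution factor = 49.87 × 12.00 × 3.007 = 1800.
606 μg/L / 1800 = 0.337 μg/L = 337 ng/L.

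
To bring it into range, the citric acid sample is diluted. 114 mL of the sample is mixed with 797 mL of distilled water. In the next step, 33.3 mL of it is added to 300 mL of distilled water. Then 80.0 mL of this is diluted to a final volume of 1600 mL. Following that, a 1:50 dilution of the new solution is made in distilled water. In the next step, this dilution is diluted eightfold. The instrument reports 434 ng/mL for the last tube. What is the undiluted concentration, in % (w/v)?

27.8 % (w/v)

Overall dilution factor = 7.991 × 10.01 × 20 × 50 × 8 = 6.40 × 10⁵.
Original = 434 ng/mL × 6.40 × 10⁵ = 2.78 × 10⁸ ng/mL = 27.8 % (w/v).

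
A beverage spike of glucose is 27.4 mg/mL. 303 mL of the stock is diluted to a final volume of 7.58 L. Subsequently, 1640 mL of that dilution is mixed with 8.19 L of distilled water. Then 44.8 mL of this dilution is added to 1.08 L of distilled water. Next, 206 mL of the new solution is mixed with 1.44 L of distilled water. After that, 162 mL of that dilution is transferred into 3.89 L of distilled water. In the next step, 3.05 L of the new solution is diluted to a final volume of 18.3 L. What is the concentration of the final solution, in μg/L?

6.07 μg/L

Overall dilution factor = 25.02 × 5.994 × 25.11 × 7.990 × 25.01 × 6 = 4.51 × 10⁶.
27.4 mg/mL / 4.51 × 10⁶ = 6.07 × 10⁻⁶ mg/mL = 6.07 μg/L.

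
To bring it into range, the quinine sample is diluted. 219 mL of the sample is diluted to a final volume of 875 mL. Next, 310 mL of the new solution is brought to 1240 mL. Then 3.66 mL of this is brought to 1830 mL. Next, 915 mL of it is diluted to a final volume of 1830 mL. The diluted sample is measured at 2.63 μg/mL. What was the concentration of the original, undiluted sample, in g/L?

42.0 g/L

Overall dilution factor = 3.995 × 4 × 500 × 2 = 1.60 × 10⁴.
Original = 2.63 μg/mL × 1.60 × 10⁴ = 4.20 × 10⁴ μg/mL = 42.0 g/L.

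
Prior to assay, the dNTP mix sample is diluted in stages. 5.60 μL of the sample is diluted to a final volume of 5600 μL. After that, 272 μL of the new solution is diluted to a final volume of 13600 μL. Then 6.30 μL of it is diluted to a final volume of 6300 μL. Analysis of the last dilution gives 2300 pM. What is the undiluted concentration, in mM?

115 mM

Overall dilution factor = 1000 × 50 × 1000 = 5.00 × 10⁷.
Original = 2300 pM × 5.00 × 10⁷ = 1.15 × 10¹¹ pM = 115 mM.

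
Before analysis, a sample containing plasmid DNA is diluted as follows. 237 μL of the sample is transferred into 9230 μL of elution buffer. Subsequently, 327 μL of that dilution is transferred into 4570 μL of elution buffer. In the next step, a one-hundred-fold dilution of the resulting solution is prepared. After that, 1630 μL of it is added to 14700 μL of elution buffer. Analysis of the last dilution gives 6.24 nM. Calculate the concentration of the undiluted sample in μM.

Overall dilution factor = 39.95 × 14.98 × 100 × 10.02 = 5.99 × 10⁵.
Original = 6.24 nM × 5.99 × 10⁵ = 3.74 × 10⁶ nM = 3740 μM.

3740 μM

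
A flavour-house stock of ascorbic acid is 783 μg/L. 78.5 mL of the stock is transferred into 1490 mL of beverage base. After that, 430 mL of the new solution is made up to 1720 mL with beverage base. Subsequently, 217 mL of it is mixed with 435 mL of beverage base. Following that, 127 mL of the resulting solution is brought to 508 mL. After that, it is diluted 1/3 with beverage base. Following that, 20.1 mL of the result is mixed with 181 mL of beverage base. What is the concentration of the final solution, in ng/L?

Overall dilution factor = 19.98 × 4 × 3.005 × 4 × 3 × 10.00 = 2.88 × 10⁴.
783 μg/L / 2.88 × 10⁴ = 0.0272 μg/L = 27.2 ng/L.

27.2 ng/L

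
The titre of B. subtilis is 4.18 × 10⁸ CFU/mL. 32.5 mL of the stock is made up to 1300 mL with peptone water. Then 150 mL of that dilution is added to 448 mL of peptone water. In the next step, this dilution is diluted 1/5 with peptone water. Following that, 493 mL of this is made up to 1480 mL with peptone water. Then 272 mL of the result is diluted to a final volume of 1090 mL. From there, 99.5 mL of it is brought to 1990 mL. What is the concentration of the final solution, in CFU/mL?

2180 CFU/mL

Overall dilution factor = 40 × 3.987 × 5 × 3.002 × 4.007 × 20 = 1.92 × 10⁵.
4.18 × 10⁸ CFU/mL / 1.92 × 10⁵ = 2180 CFU/mL.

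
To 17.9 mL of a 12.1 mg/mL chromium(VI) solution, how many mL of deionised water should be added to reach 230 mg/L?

924 mL

230 mg/L = 0.230 mg/mL.
V₂ = C₁V₁/C₂ = 12.1 × 17.9 / 0.230 = 942 mL.
Diluent to add = V₂ − V₁ = 942 − 17.9 = 924 mL.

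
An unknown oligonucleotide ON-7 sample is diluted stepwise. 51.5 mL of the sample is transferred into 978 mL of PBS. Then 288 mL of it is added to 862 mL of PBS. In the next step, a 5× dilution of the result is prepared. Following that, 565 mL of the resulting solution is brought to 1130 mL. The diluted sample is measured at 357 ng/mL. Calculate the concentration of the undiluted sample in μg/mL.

285 μg/mL

Overall dilution factor = 19.99 × 3.993 × 5 × 2 = 798.
Original = 357 ng/mL × 798 = 2.85 × 10⁵ ng/mL = 285 μg/mL.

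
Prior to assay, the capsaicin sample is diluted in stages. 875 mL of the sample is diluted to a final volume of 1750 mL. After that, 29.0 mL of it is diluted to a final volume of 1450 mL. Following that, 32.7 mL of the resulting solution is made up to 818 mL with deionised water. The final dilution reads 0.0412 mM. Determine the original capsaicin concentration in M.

Overall dilution factor = 2 × 50 × 25.02 = 2502.
Original = 0.0412 mM × 2502 = 103 mM = 0.103 M.

0.103 M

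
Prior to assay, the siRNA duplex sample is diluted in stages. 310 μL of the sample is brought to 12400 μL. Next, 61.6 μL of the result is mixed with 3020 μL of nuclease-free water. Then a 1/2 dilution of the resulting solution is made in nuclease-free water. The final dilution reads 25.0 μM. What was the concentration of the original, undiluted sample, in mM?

100 mM

Overall dilution factor = 40 × 50.03 × 2 = 4002.
Original = 25.0 μM × 4002 = 1.00 × 10⁵ μM = 100 mM.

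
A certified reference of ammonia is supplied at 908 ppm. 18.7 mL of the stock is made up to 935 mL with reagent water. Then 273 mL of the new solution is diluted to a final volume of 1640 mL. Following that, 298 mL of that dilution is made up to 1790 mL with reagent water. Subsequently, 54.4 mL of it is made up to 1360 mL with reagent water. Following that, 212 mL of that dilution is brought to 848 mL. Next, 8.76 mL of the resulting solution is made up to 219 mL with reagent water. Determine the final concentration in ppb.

Overall dilution factor = 50 × 6.007 × 6.007 × 25 × 4 × 25 = 4.51 × 10⁶.
908 ppm / 4.51 × 10⁶ = 2.01 × 10⁻⁴ ppm = 0.201 ppb.

0.201 ppb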